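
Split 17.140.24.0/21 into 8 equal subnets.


New prefix = 21 + 3 = 24
Each subnet has 256 addresses
  17.140.24.0/24
  17.140.25.0/24
  17.140.26.0/24
  17.140.27.0/24
  17.140.28.0/24
  17.140.29.0/24
  17.140.30.0/24
  17.140.31.0/24
Subnets: 17.140.24.0/24, 17.140.25.0/24, 17.140.26.0/24, 17.140.27.0/24, 17.140.28.0/24, 17.140.29.0/24, 17.140.30.0/24, 17.140.31.0/24


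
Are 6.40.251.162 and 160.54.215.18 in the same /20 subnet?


Mask: 255.255.240.0
6.40.251.162 AND mask = 6.40.240.0
160.54.215.18 AND mask = 160.54.208.0
No, different subnets (6.40.240.0 vs 160.54.208.0)


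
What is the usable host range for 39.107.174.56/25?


Network: 39.107.174.0
Broadcast: 39.107.174.127
First usable = network + 1
Last usable = broadcast - 1
Range: 39.107.174.1 to 39.107.174.126


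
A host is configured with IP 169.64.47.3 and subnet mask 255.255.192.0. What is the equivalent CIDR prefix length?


Binary: 11111111.11111111.11000000.00000000
Count leading 1s
Prefix: /18


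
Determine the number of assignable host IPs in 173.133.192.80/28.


Host bits = 32 - 28 = 4
Total addresses = 2^4 = 16
Usable = total - 2 (network and broadcast)
Usable hosts: 14


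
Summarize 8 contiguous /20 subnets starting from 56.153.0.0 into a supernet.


Original prefix: /20
Number of subnets: 8 = 2^3
New prefix = 20 - 3 = 17
Supernet: 56.153.0.0/17


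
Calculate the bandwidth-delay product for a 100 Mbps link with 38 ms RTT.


BDP = bandwidth * RTT
= 100 Mbps * 38 ms
= 100 * 1e6 * 38 / 1000 bits
= 3800000 bits
= 475000 bytes
= 463.8672 KB
BDP = 3800000 bits (475000 bytes)


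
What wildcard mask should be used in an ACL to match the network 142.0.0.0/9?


Subnet mask: 255.128.0.0
Wildcard = 255.255.255.255 - subnet mask
255 - 255 = 0
255 - 128 = 127
255 - 0 = 255
255 - 0 = 255
Wildcard: 0.127.255.255


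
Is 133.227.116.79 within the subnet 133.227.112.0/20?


Subnet network: 133.227.112.0
Test IP AND mask: 133.227.112.0
Yes, 133.227.116.79 is in 133.227.112.0/20


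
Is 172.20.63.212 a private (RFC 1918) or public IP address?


RFC 1918 private ranges:
  10.0.0.0/8 (10.0.0.0 - 10.255.255.255)
  172.16.0.0/12 (172.16.0.0 - 172.31.255.255)
  192.168.0.0/16 (192.168.0.0 - 192.168.255.255)
Private (in 172.16.0.0/12)


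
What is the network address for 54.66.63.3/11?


IP:   00110110.01000010.00111111.00000011
Mask: 11111111.11100000.00000000.00000000
AND operation:
Net:  00110110.01000000.00000000.00000000
Network: 54.64.0.0/11


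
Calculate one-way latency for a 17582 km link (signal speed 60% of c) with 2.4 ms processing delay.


Speed = 0.6 * 3e5 km/s = 180000 km/s
Propagation delay = 17582 / 180000 = 0.0977 s = 97.6778 ms
Processing delay = 2.4 ms
Total one-way latency = 100.0778 ms


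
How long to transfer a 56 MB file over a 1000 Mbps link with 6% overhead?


Effective throughput = 1000 * (1 - 6/100) = 940 Mbps
File size in Mb = 56 * 8 = 448 Mb
Time = 448 / 940
Time = 0.4766 seconds


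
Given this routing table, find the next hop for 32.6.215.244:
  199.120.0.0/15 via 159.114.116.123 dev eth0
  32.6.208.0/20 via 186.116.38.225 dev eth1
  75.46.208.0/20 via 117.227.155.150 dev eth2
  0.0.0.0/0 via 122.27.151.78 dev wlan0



Longest prefix match for 32.6.215.244:
  /15 199.120.0.0: no
  /20 32.6.208.0: MATCH
  /20 75.46.208.0: no
  /0 0.0.0.0: MATCH
Selected: next-hop 186.116.38.225 via eth1 (matched /20)


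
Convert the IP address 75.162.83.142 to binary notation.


75 = 01001011
162 = 10100010
83 = 01010011
142 = 10001110
Binary: 01001011.10100010.01010011.10001110


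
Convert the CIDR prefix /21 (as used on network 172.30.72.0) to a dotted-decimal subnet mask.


/21 means 21 network bits, 11 host bits
Binary: 11111111111111111111100000000000
Mask: 255.255.248.0


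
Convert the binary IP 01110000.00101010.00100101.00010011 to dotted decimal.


01110000 = 112
00101010 = 42
00100101 = 37
00010011 = 19
IP: 112.42.37.19


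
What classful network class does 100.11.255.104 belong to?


First octet: 100
Binary: 01100100
0xxxxxxx -> Class A (1-126)
Class A, default mask 255.0.0.0 (/8)


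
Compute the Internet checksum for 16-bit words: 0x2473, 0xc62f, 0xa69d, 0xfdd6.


Sum all words (with carry folding):
+ 0x2473 = 0x2473
+ 0xc62f = 0xeaa2
+ 0xa69d = 0x9140
+ 0xfdd6 = 0x8f17
One's complement: ~0x8f17
Checksum = 0x70e8


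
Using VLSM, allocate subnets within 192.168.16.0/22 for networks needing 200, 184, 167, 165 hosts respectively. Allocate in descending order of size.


200 hosts -> /24 (254 usable): 192.168.16.0/24
184 hosts -> /24 (254 usable): 192.168.17.0/24
167 hosts -> /24 (254 usable): 192.168.18.0/24
165 hosts -> /24 (254 usable): 192.168.19.0/24
Allocation: 192.168.16.0/24 (200 hosts, 254 usable); 192.168.17.0/24 (184 hosts, 254 usable); 192.168.18.0/24 (167 hosts, 254 usable); 192.168.19.0/24 (165 hosts, 254 usable)


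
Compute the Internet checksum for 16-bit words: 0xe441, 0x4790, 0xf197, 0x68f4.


Sum all words (with carry folding):
+ 0xe441 = 0xe441
+ 0x4790 = 0x2bd2
+ 0xf197 = 0x1d6a
+ 0x68f4 = 0x865e
One's complement: ~0x865e
Checksum = 0x79a1


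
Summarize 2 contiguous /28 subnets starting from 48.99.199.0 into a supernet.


Original prefix: /28
Number of subnets: 2 = 2^1
New prefix = 28 - 1 = 27
Supernet: 48.99.199.0/27


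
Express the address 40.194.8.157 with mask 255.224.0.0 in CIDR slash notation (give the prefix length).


Binary: 11111111.11100000.00000000.00000000
Count leading 1s
Prefix: /11


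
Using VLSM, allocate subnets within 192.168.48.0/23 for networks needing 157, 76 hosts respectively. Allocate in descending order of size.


157 hosts -> /24 (254 usable): 192.168.48.0/24
76 hosts -> /25 (126 usable): 192.168.49.0/25
Allocation: 192.168.48.0/24 (157 hosts, 254 usable); 192.168.49.0/25 (76 hosts, 126 usable)


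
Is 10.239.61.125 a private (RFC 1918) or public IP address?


RFC 1918 private ranges:
  10.0.0.0/8 (10.0.0.0 - 10.255.255.255)
  172.16.0.0/12 (172.16.0.0 - 172.31.255.255)
  192.168.0.0/16 (192.168.0.0 - 192.168.255.255)
Private (in 10.0.0.0/8)


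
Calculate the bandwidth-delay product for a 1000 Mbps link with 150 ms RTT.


BDP = bandwidth * RTT
= 1000 Mbps * 150 ms
= 1000 * 1e6 * 150 / 1000 bits
= 150000000 bits
= 18750000 bytes
= 18310.5469 KB
BDP = 150000000 bits (18750000 bytes)


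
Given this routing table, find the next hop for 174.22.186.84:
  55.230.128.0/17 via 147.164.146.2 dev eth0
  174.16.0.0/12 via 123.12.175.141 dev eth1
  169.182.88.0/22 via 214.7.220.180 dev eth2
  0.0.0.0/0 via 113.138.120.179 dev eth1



Longest prefix match for 174.22.186.84:
  /17 55.230.128.0: no
  /12 174.16.0.0: MATCH
  /22 169.182.88.0: no
  /0 0.0.0.0: MATCH
Selected: next-hop 123.12.175.141 via eth1 (matched /12)


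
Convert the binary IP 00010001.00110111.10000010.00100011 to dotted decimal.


00010001 = 17
00110111 = 55
10000010 = 130
00100011 = 35
IP: 17.55.130.35


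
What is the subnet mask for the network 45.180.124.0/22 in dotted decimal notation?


/22 means 22 network bits, 10 host bits
Binary: 11111111111111111111110000000000
Mask: 255.255.252.0


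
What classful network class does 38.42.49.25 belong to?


First octet: 38
Binary: 00100110
0xxxxxxx -> Class A (1-126)
Class A, default mask 255.0.0.0 (/8)


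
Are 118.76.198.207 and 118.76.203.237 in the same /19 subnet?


Mask: 255.255.224.0
118.76.198.207 AND mask = 118.76.192.0
118.76.203.237 AND mask = 118.76.192.0
Yes, same subnet (118.76.192.0)


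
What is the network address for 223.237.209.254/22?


IP:   11011111.11101101.11010001.11111110
Mask: 11111111.11111111.11111100.00000000
AND operation:
Net:  11011111.11101101.11010000.00000000
Network: 223.237.208.0/22


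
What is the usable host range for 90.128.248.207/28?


Network: 90.128.248.192
Broadcast: 90.128.248.207
First usable = network + 1
Last usable = broadcast - 1
Range: 90.128.248.193 to 90.128.248.206


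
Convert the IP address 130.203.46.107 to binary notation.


130 = 10000010
203 = 11001011
46 = 00101110
107 = 01101011
Binary: 10000010.11001011.00101110.01101011


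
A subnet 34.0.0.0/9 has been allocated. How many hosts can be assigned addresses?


Host bits = 32 - 9 = 23
Total addresses = 2^23 = 8388608
Usable = total - 2 (network and broadcast)
Usable hosts: 8388606


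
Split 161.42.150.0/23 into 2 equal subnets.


New prefix = 23 + 1 = 24
Each subnet has 256 addresses
  161.42.150.0/24
  161.42.151.0/24
Subnets: 161.42.150.0/24, 161.42.151.0/24


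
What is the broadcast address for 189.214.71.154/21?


Network: 189.214.64.0/21
Host bits = 11
Set all host bits to 1:
Broadcast: 189.214.71.255


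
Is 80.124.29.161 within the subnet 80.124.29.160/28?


Subnet network: 80.124.29.160
Test IP AND mask: 80.124.29.160
Yes, 80.124.29.161 is in 80.124.29.160/28


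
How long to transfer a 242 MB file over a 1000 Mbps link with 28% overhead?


Effective throughput = 1000 * (1 - 28/100) = 720 Mbps
File size in Mb = 242 * 8 = 1936 Mb
Time = 1936 / 720
Time = 2.6889 seconds


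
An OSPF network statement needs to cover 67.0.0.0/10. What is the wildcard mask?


Subnet mask: 255.192.0.0
Wildcard = 255.255.255.255 - subnet mask
255 - 255 = 0
255 - 192 = 63
255 - 0 = 255
255 - 0 = 255
Wildcard: 0.63.255.255


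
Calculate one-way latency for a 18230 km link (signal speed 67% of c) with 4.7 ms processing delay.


Speed = 0.67 * 3e5 km/s = 201000 km/s
Propagation delay = 18230 / 201000 = 0.0907 s = 90.6965 ms
Processing delay = 4.7 ms
Total one-way latency = 95.3965 ms


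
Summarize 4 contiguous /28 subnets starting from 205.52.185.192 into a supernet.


Original prefix: /28
Number of subnets: 4 = 2^2
New prefix = 28 - 2 = 26
Supernet: 205.52.185.192/26


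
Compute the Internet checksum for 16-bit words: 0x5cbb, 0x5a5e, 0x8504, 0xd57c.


Sum all words (with carry folding):
+ 0x5cbb = 0x5cbb
+ 0x5a5e = 0xb719
+ 0x8504 = 0x3c1e
+ 0xd57c = 0x119b
One's complement: ~0x119b
Checksum = 0xee64


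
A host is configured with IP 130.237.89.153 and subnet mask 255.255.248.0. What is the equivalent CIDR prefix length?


Binary: 11111111.11111111.11111000.00000000
Count leading 1s
Prefix: /21


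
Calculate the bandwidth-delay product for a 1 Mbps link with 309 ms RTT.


BDP = bandwidth * RTT
= 1 Mbps * 309 ms
= 1 * 1e6 * 309 / 1000 bits
= 309000 bits
= 38625 bytes
= 37.7197 KB
BDP = 309000 bits (38625 bytes)


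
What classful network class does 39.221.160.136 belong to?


First octet: 39
Binary: 00100111
0xxxxxxx -> Class A (1-126)
Class A, default mask 255.0.0.0 (/8)


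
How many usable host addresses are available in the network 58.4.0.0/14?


Host bits = 32 - 14 = 18
Total addresses = 2^18 = 262144
Usable = total - 2 (network and broadcast)
Usable hosts: 262142


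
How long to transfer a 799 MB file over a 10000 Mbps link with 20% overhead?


Effective throughput = 10000 * (1 - 20/100) = 8000 Mbps
File size in Mb = 799 * 8 = 6392 Mb
Time = 6392 / 8000
Time = 0.799 seconds


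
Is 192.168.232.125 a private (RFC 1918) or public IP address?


RFC 1918 private ranges:
  10.0.0.0/8 (10.0.0.0 - 10.255.255.255)
  172.16.0.0/12 (172.16.0.0 - 172.31.255.255)
  192.168.0.0/16 (192.168.0.0 - 192.168.255.255)
Private (in 192.168.0.0/16)


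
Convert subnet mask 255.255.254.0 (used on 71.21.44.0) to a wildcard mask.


Subnet mask: 255.255.254.0
Wildcard = 255.255.255.255 - subnet mask
255 - 255 = 0
255 - 255 = 0
255 - 254 = 1
255 - 0 = 255
Wildcard: 0.0.1.255


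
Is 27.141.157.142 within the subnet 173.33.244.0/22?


Subnet network: 173.33.244.0
Test IP AND mask: 27.141.156.0
No, 27.141.157.142 is not in 173.33.244.0/22


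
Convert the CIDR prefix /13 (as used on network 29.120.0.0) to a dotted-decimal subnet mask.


/13 means 13 network bits, 19 host bits
Binary: 11111111111110000000000000000000
Mask: 255.248.0.0


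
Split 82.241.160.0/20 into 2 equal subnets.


New prefix = 20 + 1 = 21
Each subnet has 2048 addresses
  82.241.160.0/21
  82.241.168.0/21
Subnets: 82.241.160.0/21, 82.241.168.0/21


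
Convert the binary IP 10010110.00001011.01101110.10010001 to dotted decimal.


10010110 = 150
00001011 = 11
01101110 = 110
10010001 = 145
IP: 150.11.110.145


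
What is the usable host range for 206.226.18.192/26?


Network: 206.226.18.192
Broadcast: 206.226.18.255
First usable = network + 1
Last usable = broadcast - 1
Range: 206.226.18.193 to 206.226.18.254


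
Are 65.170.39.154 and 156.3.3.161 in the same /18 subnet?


Mask: 255.255.192.0
65.170.39.154 AND mask = 65.170.0.0
156.3.3.161 AND mask = 156.3.0.0
No, different subnets (65.170.0.0 vs 156.3.0.0)


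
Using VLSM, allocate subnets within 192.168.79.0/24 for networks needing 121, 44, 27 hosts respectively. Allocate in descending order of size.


121 hosts -> /25 (126 usable): 192.168.79.0/25
44 hosts -> /26 (62 usable): 192.168.79.128/26
27 hosts -> /27 (30 usable): 192.168.79.192/27
Allocation: 192.168.79.0/25 (121 hosts, 126 usable); 192.168.79.128/26 (44 hosts, 62 usable); 192.168.79.192/27 (27 hosts, 30 usable)


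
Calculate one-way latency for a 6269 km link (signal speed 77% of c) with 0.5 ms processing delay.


Speed = 0.77 * 3e5 km/s = 231000 km/s
Propagation delay = 6269 / 231000 = 0.0271 s = 27.1385 ms
Processing delay = 0.5 ms
Total one-way latency = 27.6385 ms


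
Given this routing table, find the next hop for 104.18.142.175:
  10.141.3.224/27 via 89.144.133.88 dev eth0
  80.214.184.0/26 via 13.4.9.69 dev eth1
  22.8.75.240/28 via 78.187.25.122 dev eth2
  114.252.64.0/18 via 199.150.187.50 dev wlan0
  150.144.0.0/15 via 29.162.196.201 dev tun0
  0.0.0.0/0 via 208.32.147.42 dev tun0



Longest prefix match for 104.18.142.175:
  /27 10.141.3.224: no
  /26 80.214.184.0: no
  /28 22.8.75.240: no
  /18 114.252.64.0: no
  /15 150.144.0.0: no
  /0 0.0.0.0: MATCH
Selected: next-hop 208.32.147.42 via tun0 (matched /0)


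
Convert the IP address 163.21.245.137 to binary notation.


163 = 10100011
21 = 00010101
245 = 11110101
137 = 10001001
Binary: 10100011.00010101.11110101.10001001


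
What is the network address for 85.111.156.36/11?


IP:   01010101.01101111.10011100.00100100
Mask: 11111111.11100000.00000000.00000000
AND operation:
Net:  01010101.01100000.00000000.00000000
Network: 85.96.0.0/11


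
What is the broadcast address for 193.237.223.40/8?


Network: 193.0.0.0/8
Host bits = 24
Set all host bits to 1:
Broadcast: 193.255.255.255


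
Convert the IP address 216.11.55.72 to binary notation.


216 = 11011000
11 = 00001011
55 = 00110111
72 = 01001000
Binary: 11011000.00001011.00110111.01001000


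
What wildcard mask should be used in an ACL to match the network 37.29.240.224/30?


Subnet mask: 255.255.255.252
Wildcard = 255.255.255.255 - subnet mask
255 - 255 = 0
255 - 255 = 0
255 - 255 = 0
255 - 252 = 3
Wildcard: 0.0.0.3


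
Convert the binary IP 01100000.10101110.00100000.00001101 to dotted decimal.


01100000 = 96
10101110 = 174
00100000 = 32
00001101 = 13
IP: 96.174.32.13


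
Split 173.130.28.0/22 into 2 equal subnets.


New prefix = 22 + 1 = 23
Each subnet has 512 addresses
  173.130.28.0/23
  173.130.30.0/23
Subnets: 173.130.28.0/23, 173.130.30.0/23


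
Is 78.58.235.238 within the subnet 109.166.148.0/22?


Subnet network: 109.166.148.0
Test IP AND mask: 78.58.232.0
No, 78.58.235.238 is not in 109.166.148.0/22


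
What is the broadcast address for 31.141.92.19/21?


Network: 31.141.88.0/21
Host bits = 11
Set all host bits to 1:
Broadcast: 31.141.95.255


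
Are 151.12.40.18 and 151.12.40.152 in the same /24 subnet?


Mask: 255.255.255.0
151.12.40.18 AND mask = 151.12.40.0
151.12.40.152 AND mask = 151.12.40.0
Yes, same subnet (151.12.40.0)


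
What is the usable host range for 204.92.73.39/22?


Network: 204.92.72.0
Broadcast: 204.92.75.255
First usable = network + 1
Last usable = broadcast - 1
Range: 204.92.72.1 to 204.92.75.254


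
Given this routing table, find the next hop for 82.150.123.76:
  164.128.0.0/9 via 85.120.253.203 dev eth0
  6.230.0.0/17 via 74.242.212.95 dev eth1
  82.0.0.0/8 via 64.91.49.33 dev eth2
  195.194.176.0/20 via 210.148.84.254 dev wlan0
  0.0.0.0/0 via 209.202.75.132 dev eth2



Longest prefix match for 82.150.123.76:
  /9 164.128.0.0: no
  /17 6.230.0.0: no
  /8 82.0.0.0: MATCH
  /20 195.194.176.0: no
  /0 0.0.0.0: MATCH
Selected: next-hop 64.91.49.33 via eth2 (matched /8)


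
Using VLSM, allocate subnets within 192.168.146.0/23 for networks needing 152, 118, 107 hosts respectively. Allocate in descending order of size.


152 hosts -> /24 (254 usable): 192.168.146.0/24
118 hosts -> /25 (126 usable): 192.168.147.0/25
107 hosts -> /25 (126 usable): 192.168.147.128/25
Allocation: 192.168.146.0/24 (152 hosts, 254 usable); 192.168.147.0/25 (118 hosts, 126 usable); 192.168.147.128/25 (107 hosts, 126 usable)


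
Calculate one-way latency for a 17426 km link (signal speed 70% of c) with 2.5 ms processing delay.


Speed = 0.7 * 3e5 km/s = 210000 km/s
Propagation delay = 17426 / 210000 = 0.083 s = 82.981 ms
Processing delay = 2.5 ms
Total one-way latency = 85.481 ms


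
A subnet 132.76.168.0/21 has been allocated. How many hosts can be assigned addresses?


Host bits = 32 - 21 = 11
Total addresses = 2^11 = 2048
Usable = total - 2 (network and broadcast)
Usable hosts: 2046


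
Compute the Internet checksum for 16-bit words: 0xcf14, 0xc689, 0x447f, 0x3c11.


Sum all words (with carry folding):
+ 0xcf14 = 0xcf14
+ 0xc689 = 0x959e
+ 0x447f = 0xda1d
+ 0x3c11 = 0x162f
One's complement: ~0x162f
Checksum = 0xe9d0


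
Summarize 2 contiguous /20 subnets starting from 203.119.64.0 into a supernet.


Original prefix: /20
Number of subnets: 2 = 2^1
New prefix = 20 - 1 = 19
Supernet: 203.119.64.0/19


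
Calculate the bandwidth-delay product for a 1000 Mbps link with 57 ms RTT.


BDP = bandwidth * RTT
= 1000 Mbps * 57 ms
= 1000 * 1e6 * 57 / 1000 bits
= 57000000 bits
= 7125000 bytes
= 6958.0078 KB
BDP = 57000000 bits (7125000 bytes)


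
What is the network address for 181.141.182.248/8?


IP:   10110101.10001101.10110110.11111000
Mask: 11111111.00000000.00000000.00000000
AND operation:
Net:  10110101.00000000.00000000.00000000
Network: 181.0.0.0/8


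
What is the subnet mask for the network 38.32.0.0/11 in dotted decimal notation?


/11 means 11 network bits, 21 host bits
Binary: 11111111111000000000000000000000
Mask: 255.224.0.0


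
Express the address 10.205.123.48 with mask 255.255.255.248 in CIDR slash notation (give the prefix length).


Binary: 11111111.11111111.11111111.11111000
Count leading 1s
Prefix: /29


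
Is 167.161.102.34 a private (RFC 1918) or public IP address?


RFC 1918 private ranges:
  10.0.0.0/8 (10.0.0.0 - 10.255.255.255)
  172.16.0.0/12 (172.16.0.0 - 172.31.255.255)
  192.168.0.0/16 (192.168.0.0 - 192.168.255.255)
Public (not in any RFC 1918 range)


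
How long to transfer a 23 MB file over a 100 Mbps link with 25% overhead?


Effective throughput = 100 * (1 - 25/100) = 75 Mbps
File size in Mb = 23 * 8 = 184 Mb
Time = 184 / 75
Time = 2.4533 seconds


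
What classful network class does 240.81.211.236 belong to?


First octet: 240
Binary: 11110000
1111xxxx -> Class E (240-255)
Class E (reserved), default mask N/A


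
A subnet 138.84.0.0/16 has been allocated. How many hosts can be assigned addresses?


Host bits = 32 - 16 = 16
Total addresses = 2^16 = 65536
Usable = total - 2 (network and broadcast)
Usable hosts: 65534


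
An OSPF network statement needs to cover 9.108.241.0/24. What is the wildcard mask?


Subnet mask: 255.255.255.0
Wildcard = 255.255.255.255 - subnet mask
255 - 255 = 0
255 - 255 = 0
255 - 255 = 0
255 - 0 = 255
Wildcard: 0.0.0.255


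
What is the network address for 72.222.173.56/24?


IP:   01001000.11011110.10101101.00111000
Mask: 11111111.11111111.11111111.00000000
AND operation:
Net:  01001000.11011110.10101101.00000000
Network: 72.222.173.0/24


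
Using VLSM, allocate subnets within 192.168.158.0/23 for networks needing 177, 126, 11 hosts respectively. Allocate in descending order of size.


177 hosts -> /24 (254 usable): 192.168.158.0/24
126 hosts -> /25 (126 usable): 192.168.159.0/25
11 hosts -> /28 (14 usable): 192.168.159.128/28
Allocation: 192.168.158.0/24 (177 hosts, 254 usable); 192.168.159.0/25 (126 hosts, 126 usable); 192.168.159.128/28 (11 hosts, 14 usable)


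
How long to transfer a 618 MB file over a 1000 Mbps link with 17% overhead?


Effective throughput = 1000 * (1 - 17/100) = 830 Mbps
File size in Mb = 618 * 8 = 4944 Mb
Time = 4944 / 830
Time = 5.9566 seconds


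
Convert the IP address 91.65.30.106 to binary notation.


91 = 01011011
65 = 01000001
30 = 00011110
106 = 01101010
Binary: 01011011.01000001.00011110.01101010


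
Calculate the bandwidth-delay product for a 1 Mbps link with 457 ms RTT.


BDP = bandwidth * RTT
= 1 Mbps * 457 ms
= 1 * 1e6 * 457 / 1000 bits
= 457000 bits
= 57125 bytes
= 55.7861 KB
BDP = 457000 bits (57125 bytes)


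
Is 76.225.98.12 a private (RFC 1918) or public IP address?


RFC 1918 private ranges:
  10.0.0.0/8 (10.0.0.0 - 10.255.255.255)
  172.16.0.0/12 (172.16.0.0 - 172.31.255.255)
  192.168.0.0/16 (192.168.0.0 - 192.168.255.255)
Public (not in any RFC 1918 range)


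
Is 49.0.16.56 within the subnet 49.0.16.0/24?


Subnet network: 49.0.16.0
Test IP AND mask: 49.0.16.0
Yes, 49.0.16.56 is in 49.0.16.0/24


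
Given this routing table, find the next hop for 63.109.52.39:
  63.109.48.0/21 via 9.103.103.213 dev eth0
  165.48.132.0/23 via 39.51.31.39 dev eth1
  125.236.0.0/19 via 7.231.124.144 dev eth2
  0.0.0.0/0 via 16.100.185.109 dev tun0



Longest prefix match for 63.109.52.39:
  /21 63.109.48.0: MATCH
  /23 165.48.132.0: no
  /19 125.236.0.0: no
  /0 0.0.0.0: MATCH
Selected: next-hop 9.103.103.213 via eth0 (matched /21)


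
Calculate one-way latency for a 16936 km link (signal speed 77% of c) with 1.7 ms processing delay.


Speed = 0.77 * 3e5 km/s = 231000 km/s
Propagation delay = 16936 / 231000 = 0.0733 s = 73.316 ms
Processing delay = 1.7 ms
Total one-way latency = 75.016 ms


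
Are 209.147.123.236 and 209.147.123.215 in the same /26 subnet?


Mask: 255.255.255.192
209.147.123.236 AND mask = 209.147.123.192
209.147.123.215 AND mask = 209.147.123.192
Yes, same subnet (209.147.123.192)


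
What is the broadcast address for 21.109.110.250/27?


Network: 21.109.110.224/27
Host bits = 5
Set all host bits to 1:
Broadcast: 21.109.110.255


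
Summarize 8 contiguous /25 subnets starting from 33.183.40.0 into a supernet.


Original prefix: /25
Number of subnets: 8 = 2^3
New prefix = 25 - 3 = 22
Supernet: 33.183.40.0/22


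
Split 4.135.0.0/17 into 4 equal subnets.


New prefix = 17 + 2 = 19
Each subnet has 8192 addresses
  4.135.0.0/19
  4.135.32.0/19
  4.135.64.0/19
  4.135.96.0/19
Subnets: 4.135.0.0/19, 4.135.32.0/19, 4.135.64.0/19, 4.135.96.0/19


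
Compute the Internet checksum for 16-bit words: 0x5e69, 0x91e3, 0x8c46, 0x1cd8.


Sum all words (with carry folding):
+ 0x5e69 = 0x5e69
+ 0x91e3 = 0xf04c
+ 0x8c46 = 0x7c93
+ 0x1cd8 = 0x996b
One's complement: ~0x996b
Checksum = 0x6694


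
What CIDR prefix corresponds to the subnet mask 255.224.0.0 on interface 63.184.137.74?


Binary: 11111111.11100000.00000000.00000000
Count leading 1s
Prefix: /11


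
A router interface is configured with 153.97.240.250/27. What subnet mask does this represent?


/27 means 27 network bits, 5 host bits
Binary: 11111111111111111111111111100000
Mask: 255.255.255.224


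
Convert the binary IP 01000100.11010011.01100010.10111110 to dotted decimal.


01000100 = 68
11010011 = 211
01100010 = 98
10111110 = 190
IP: 68.211.98.190


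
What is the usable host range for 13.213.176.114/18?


Network: 13.213.128.0
Broadcast: 13.213.191.255
First usable = network + 1
Last usable = broadcast - 1
Range: 13.213.128.1 to 13.213.191.254


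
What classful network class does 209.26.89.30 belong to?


First octet: 209
Binary: 11010001
110xxxxx -> Class C (192-223)
Class C, default mask 255.255.255.0 (/24)


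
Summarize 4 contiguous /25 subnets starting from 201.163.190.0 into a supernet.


Original prefix: /25
Number of subnets: 4 = 2^2
New prefix = 25 - 2 = 23
Supernet: 201.163.190.0/23


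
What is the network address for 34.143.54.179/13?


IP:   00100010.10001111.00110110.10110011
Mask: 11111111.11111000.00000000.00000000
AND operation:
Net:  00100010.10001000.00000000.00000000
Network: 34.136.0.0/13


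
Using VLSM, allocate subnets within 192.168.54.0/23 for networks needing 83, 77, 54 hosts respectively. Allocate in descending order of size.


83 hosts -> /25 (126 usable): 192.168.54.0/25
77 hosts -> /25 (126 usable): 192.168.54.128/25
54 hosts -> /26 (62 usable): 192.168.55.0/26
Allocation: 192.168.54.0/25 (83 hosts, 126 usable); 192.168.54.128/25 (77 hosts, 126 usable); 192.168.55.0/26 (54 hosts, 62 usable)


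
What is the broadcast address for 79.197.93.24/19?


Network: 79.197.64.0/19
Host bits = 13
Set all host bits to 1:
Broadcast: 79.197.95.255


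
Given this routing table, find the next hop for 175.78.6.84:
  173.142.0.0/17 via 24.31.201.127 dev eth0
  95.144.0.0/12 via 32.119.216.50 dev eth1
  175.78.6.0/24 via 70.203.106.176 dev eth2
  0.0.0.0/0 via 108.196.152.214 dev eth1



Longest prefix match for 175.78.6.84:
  /17 173.142.0.0: no
  /12 95.144.0.0: no
  /24 175.78.6.0: MATCH
  /0 0.0.0.0: MATCH
Selected: next-hop 70.203.106.176 via eth2 (matched /24)


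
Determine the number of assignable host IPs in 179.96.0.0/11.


Host bits = 32 - 11 = 21
Total addresses = 2^21 = 2097152
Usable = total - 2 (network and broadcast)
Usable hosts: 2097150


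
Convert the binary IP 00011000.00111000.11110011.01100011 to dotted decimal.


00011000 = 24
00111000 = 56
11110011 = 243
01100011 = 99
IP: 24.56.243.99


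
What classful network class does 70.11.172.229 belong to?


First octet: 70
Binary: 01000110
0xxxxxxx -> Class A (1-126)
Class A, default mask 255.0.0.0 (/8)


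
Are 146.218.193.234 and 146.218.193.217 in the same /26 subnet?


Mask: 255.255.255.192
146.218.193.234 AND mask = 146.218.193.192
146.218.193.217 AND mask = 146.218.193.192
Yes, same subnet (146.218.193.192)


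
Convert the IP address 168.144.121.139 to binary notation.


168 = 10101000
144 = 10010000
121 = 01111001
139 = 10001011
Binary: 10101000.10010000.01111001.10001011


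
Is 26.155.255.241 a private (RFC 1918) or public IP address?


RFC 1918 private ranges:
  10.0.0.0/8 (10.0.0.0 - 10.255.255.255)
  172.16.0.0/12 (172.16.0.0 - 172.31.255.255)
  192.168.0.0/16 (192.168.0.0 - 192.168.255.255)
Public (not in any RFC 1918 range)


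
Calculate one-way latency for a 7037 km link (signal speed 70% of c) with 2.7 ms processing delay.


Speed = 0.7 * 3e5 km/s = 210000 km/s
Propagation delay = 7037 / 210000 = 0.0335 s = 33.5095 ms
Processing delay = 2.7 ms
Total one-way latency = 36.2095 ms


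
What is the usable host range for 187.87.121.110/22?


Network: 187.87.120.0
Broadcast: 187.87.123.255
First usable = network + 1
Last usable = broadcast - 1
Range: 187.87.120.1 to 187.87.123.254


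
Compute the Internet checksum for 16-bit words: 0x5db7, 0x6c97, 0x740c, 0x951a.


Sum all words (with carry folding):
+ 0x5db7 = 0x5db7
+ 0x6c97 = 0xca4e
+ 0x740c = 0x3e5b
+ 0x951a = 0xd375
One's complement: ~0xd375
Checksum = 0x2c8a


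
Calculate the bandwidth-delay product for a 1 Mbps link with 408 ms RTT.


BDP = bandwidth * RTT
= 1 Mbps * 408 ms
= 1 * 1e6 * 408 / 1000 bits
= 408000 bits
= 51000 bytes
= 49.8047 KB
BDP = 408000 bits (51000 bytes)


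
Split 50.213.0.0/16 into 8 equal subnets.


New prefix = 16 + 3 = 19
Each subnet has 8192 addresses
  50.213.0.0/19
  50.213.32.0/19
  50.213.64.0/19
  50.213.96.0/19
  50.213.128.0/19
  50.213.160.0/19
  50.213.192.0/19
  50.213.224.0/19
Subnets: 50.213.0.0/19, 50.213.32.0/19, 50.213.64.0/19, 50.213.96.0/19, 50.213.128.0/19, 50.213.160.0/19, 50.213.192.0/19, 50.213.224.0/19


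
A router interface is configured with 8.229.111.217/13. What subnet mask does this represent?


/13 means 13 network bits, 19 host bits
Binary: 11111111111110000000000000000000
Mask: 255.248.0.0


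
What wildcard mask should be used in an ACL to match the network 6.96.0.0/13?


Subnet mask: 255.248.0.0
Wildcard = 255.255.255.255 - subnet mask
255 - 255 = 0
255 - 248 = 7
255 - 0 = 255
255 - 0 = 255
Wildcard: 0.7.255.255


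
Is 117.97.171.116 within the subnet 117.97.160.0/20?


Subnet network: 117.97.160.0
Test IP AND mask: 117.97.160.0
Yes, 117.97.171.116 is in 117.97.160.0/20


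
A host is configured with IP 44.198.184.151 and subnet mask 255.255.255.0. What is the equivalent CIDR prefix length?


Binary: 11111111.11111111.11111111.00000000
Count leading 1s
Prefix: /24


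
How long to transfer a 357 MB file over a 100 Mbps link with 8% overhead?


Effective throughput = 100 * (1 - 8/100) = 92 Mbps
File size in Mb = 357 * 8 = 2856 Mb
Time = 2856 / 92
Time = 31.0435 seconds


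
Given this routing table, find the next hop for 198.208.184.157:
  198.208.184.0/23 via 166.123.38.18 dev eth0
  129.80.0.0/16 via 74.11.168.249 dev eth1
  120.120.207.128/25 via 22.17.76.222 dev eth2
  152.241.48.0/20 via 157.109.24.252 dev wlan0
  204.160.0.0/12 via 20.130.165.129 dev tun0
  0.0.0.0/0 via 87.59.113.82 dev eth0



Longest prefix match for 198.208.184.157:
  /23 198.208.184.0: MATCH
  /16 129.80.0.0: no
  /25 120.120.207.128: no
  /20 152.241.48.0: no
  /12 204.160.0.0: no
  /0 0.0.0.0: MATCH
Selected: next-hop 166.123.38.18 via eth0 (matched /23)


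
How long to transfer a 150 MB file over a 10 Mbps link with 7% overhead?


Effective throughput = 10 * (1 - 7/100) = 9.3 Mbps
File size in Mb = 150 * 8 = 1200 Mb
Time = 1200 / 9.3
Time = 129.0323 seconds


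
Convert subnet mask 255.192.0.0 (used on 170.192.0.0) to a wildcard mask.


Subnet mask: 255.192.0.0
Wildcard = 255.255.255.255 - subnet mask
255 - 255 = 0
255 - 192 = 63
255 - 0 = 255
255 - 0 = 255
Wildcard: 0.63.255.255


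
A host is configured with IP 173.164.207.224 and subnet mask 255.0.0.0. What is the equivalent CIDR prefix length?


Binary: 11111111.00000000.00000000.00000000
Count leading 1s
Prefix: /8


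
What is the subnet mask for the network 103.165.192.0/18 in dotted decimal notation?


/18 means 18 network bits, 14 host bits
Binary: 11111111111111111100000000000000
Mask: 255.255.192.0


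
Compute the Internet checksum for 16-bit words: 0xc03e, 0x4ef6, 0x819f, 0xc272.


Sum all words (with carry folding):
+ 0xc03e = 0xc03e
+ 0x4ef6 = 0x0f35
+ 0x819f = 0x90d4
+ 0xc272 = 0x5347
One's complement: ~0x5347
Checksum = 0xacb8


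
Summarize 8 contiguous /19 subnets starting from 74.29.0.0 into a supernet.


Original prefix: /19
Number of subnets: 8 = 2^3
New prefix = 19 - 3 = 16
Supernet: 74.29.0.0/16


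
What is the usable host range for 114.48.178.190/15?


Network: 114.48.0.0
Broadcast: 114.49.255.255
First usable = network + 1
Last usable = broadcast - 1
Range: 114.48.0.1 to 114.49.255.254


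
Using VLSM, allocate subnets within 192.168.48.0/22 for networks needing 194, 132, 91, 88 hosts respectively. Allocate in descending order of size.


194 hosts -> /24 (254 usable): 192.168.48.0/24
132 hosts -> /24 (254 usable): 192.168.49.0/24
91 hosts -> /25 (126 usable): 192.168.50.0/25
88 hosts -> /25 (126 usable): 192.168.50.128/25
Allocation: 192.168.48.0/24 (194 hosts, 254 usable); 192.168.49.0/24 (132 hosts, 254 usable); 192.168.50.0/25 (91 hosts, 126 usable); 192.168.50.128/25 (88 hosts, 126 usable)


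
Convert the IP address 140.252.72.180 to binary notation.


140 = 10001100
252 = 11111100
72 = 01001000
180 = 10110100
Binary: 10001100.11111100.01001000.10110100


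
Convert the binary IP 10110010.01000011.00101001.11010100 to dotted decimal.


10110010 = 178
01000011 = 67
00101001 = 41
11010100 = 212
IP: 178.67.41.212


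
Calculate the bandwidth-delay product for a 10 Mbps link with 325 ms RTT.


BDP = bandwidth * RTT
= 10 Mbps * 325 ms
= 10 * 1e6 * 325 / 1000 bits
= 3250000 bits
= 406250 bytes
= 396.7285 KB
BDP = 3250000 bits (406250 bytes)


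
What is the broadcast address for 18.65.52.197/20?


Network: 18.65.48.0/20
Host bits = 12
Set all host bits to 1:
Broadcast: 18.65.63.255


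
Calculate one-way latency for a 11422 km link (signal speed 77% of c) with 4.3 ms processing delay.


Speed = 0.77 * 3e5 km/s = 231000 km/s
Propagation delay = 11422 / 231000 = 0.0494 s = 49.4459 ms
Processing delay = 4.3 ms
Total one-way latency = 53.7459 ms


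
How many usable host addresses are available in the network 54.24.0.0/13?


Host bits = 32 - 13 = 19
Total addresses = 2^19 = 524288
Usable = total - 2 (network and broadcast)
Usable hosts: 524286


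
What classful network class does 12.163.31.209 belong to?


First octet: 12
Binary: 00001100
0xxxxxxx -> Class A (1-126)
Class A, default mask 255.0.0.0 (/8)


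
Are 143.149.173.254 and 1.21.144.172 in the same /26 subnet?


Mask: 255.255.255.192
143.149.173.254 AND mask = 143.149.173.192
1.21.144.172 AND mask = 1.21.144.128
No, different subnets (143.149.173.192 vs 1.21.144.128)


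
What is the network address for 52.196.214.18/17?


IP:   00110100.11000100.11010110.00010010
Mask: 11111111.11111111.10000000.00000000
AND operation:
Net:  00110100.11000100.10000000.00000000
Network: 52.196.128.0/17


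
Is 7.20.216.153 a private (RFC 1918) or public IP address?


RFC 1918 private ranges:
  10.0.0.0/8 (10.0.0.0 - 10.255.255.255)
  172.16.0.0/12 (172.16.0.0 - 172.31.255.255)
  192.168.0.0/16 (192.168.0.0 - 192.168.255.255)
Public (not in any RFC 1918 range)


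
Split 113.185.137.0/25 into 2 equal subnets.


New prefix = 25 + 1 = 26
Each subnet has 64 addresses
  113.185.137.0/26
  113.185.137.64/26
Subnets: 113.185.137.0/26, 113.185.137.64/26


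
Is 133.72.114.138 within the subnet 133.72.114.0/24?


Subnet network: 133.72.114.0
Test IP AND mask: 133.72.114.0
Yes, 133.72.114.138 is in 133.72.114.0/24


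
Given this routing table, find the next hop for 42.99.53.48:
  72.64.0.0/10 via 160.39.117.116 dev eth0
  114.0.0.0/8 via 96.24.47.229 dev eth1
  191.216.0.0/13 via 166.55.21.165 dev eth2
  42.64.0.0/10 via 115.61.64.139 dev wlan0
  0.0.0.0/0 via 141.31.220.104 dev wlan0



Longest prefix match for 42.99.53.48:
  /10 72.64.0.0: no
  /8 114.0.0.0: no
  /13 191.216.0.0: no
  /10 42.64.0.0: MATCH
  /0 0.0.0.0: MATCH
Selected: next-hop 115.61.64.139 via wlan0 (matched /10)


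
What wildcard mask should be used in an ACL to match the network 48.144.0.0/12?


Subnet mask: 255.240.0.0
Wildcard = 255.255.255.255 - subnet mask
255 - 255 = 0
255 - 240 = 15
255 - 0 = 255
255 - 0 = 255
Wildcard: 0.15.255.255


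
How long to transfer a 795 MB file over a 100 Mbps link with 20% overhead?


Effective throughput = 100 * (1 - 20/100) = 80 Mbps
File size in Mb = 795 * 8 = 6360 Mb
Time = 6360 / 80
Time = 79.5 seconds


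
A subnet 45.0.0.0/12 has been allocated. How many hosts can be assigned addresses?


Host bits = 32 - 12 = 20
Total addresses = 2^20 = 1048576
Usable = total - 2 (network and broadcast)
Usable hosts: 1048574


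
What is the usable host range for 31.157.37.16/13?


Network: 31.152.0.0
Broadcast: 31.159.255.255
First usable = network + 1
Last usable = broadcast - 1
Range: 31.152.0.1 to 31.159.255.254


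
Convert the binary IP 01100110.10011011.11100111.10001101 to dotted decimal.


01100110 = 102
10011011 = 155
11100111 = 231
10001101 = 141
IP: 102.155.231.141


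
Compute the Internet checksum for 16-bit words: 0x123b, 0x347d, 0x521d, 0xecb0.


Sum all words (with carry folding):
+ 0x123b = 0x123b
+ 0x347d = 0x46b8
+ 0x521d = 0x98d5
+ 0xecb0 = 0x8586
One's complement: ~0x8586
Checksum = 0x7a79


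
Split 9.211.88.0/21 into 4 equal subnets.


New prefix = 21 + 2 = 23
Each subnet has 512 addresses
  9.211.88.0/23
  9.211.90.0/23
  9.211.92.0/23
  9.211.94.0/23
Subnets: 9.211.88.0/23, 9.211.90.0/23, 9.211.92.0/23, 9.211.94.0/23


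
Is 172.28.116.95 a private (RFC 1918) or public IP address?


RFC 1918 private ranges:
  10.0.0.0/8 (10.0.0.0 - 10.255.255.255)
  172.16.0.0/12 (172.16.0.0 - 172.31.255.255)
  192.168.0.0/16 (192.168.0.0 - 192.168.255.255)
Private (in 172.16.0.0/12)


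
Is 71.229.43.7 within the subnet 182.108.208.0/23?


Subnet network: 182.108.208.0
Test IP AND mask: 71.229.42.0
No, 71.229.43.7 is not in 182.108.208.0/23


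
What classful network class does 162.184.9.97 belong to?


First octet: 162
Binary: 10100010
10xxxxxx -> Class B (128-191)
Class B, default mask 255.255.0.0 (/16)


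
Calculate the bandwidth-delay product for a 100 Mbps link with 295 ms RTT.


BDP = bandwidth * RTT
= 100 Mbps * 295 ms
= 100 * 1e6 * 295 / 1000 bits
= 29500000 bits
= 3687500 bytes
= 3601.0742 KB
BDP = 29500000 bits (3687500 bytes)


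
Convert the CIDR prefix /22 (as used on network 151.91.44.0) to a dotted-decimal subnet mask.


/22 means 22 network bits, 10 host bits
Binary: 11111111111111111111110000000000
Mask: 255.255.252.0


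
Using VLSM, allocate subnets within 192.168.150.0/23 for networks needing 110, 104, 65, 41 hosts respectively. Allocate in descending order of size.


110 hosts -> /25 (126 usable): 192.168.150.0/25
104 hosts -> /25 (126 usable): 192.168.150.128/25
65 hosts -> /25 (126 usable): 192.168.151.0/25
41 hosts -> /26 (62 usable): 192.168.151.128/26
Allocation: 192.168.150.0/25 (110 hosts, 126 usable); 192.168.150.128/25 (104 hosts, 126 usable); 192.168.151.0/25 (65 hosts, 126 usable); 192.168.151.128/26 (41 hosts, 62 usable)


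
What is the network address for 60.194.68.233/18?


IP:   00111100.11000010.01000100.11101001
Mask: 11111111.11111111.11000000.00000000
AND operation:
Net:  00111100.11000010.01000000.00000000
Network: 60.194.64.0/18


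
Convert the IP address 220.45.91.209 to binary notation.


220 = 11011100
45 = 00101101
91 = 01011011
209 = 11010001
Binary: 11011100.00101101.01011011.11010001


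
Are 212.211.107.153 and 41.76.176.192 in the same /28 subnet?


Mask: 255.255.255.240
212.211.107.153 AND mask = 212.211.107.144
41.76.176.192 AND mask = 41.76.176.192
No, different subnets (212.211.107.144 vs 41.76.176.192)


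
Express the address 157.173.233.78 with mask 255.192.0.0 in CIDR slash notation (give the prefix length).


Binary: 11111111.11000000.00000000.00000000
Count leading 1s
Prefix: /10


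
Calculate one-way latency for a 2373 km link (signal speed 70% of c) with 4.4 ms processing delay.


Speed = 0.7 * 3e5 km/s = 210000 km/s
Propagation delay = 2373 / 210000 = 0.0113 s = 11.3 ms
Processing delay = 4.4 ms
Total one-way latency = 15.7 ms


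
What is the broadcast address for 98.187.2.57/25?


Network: 98.187.2.0/25
Host bits = 7
Set all host bits to 1:
Broadcast: 98.187.2.127


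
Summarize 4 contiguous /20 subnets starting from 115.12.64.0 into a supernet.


Original prefix: /20
Number of subnets: 4 = 2^2
New prefix = 20 - 2 = 18
Supernet: 115.12.64.0/18


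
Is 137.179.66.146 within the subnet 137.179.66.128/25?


Subnet network: 137.179.66.128
Test IP AND mask: 137.179.66.128
Yes, 137.179.66.146 is in 137.179.66.128/25


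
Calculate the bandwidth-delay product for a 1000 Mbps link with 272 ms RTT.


BDP = bandwidth * RTT
= 1000 Mbps * 272 ms
= 1000 * 1e6 * 272 / 1000 bits
= 272000000 bits
= 34000000 bytes
= 33203.125 KB
BDP = 272000000 bits (34000000 bytes)


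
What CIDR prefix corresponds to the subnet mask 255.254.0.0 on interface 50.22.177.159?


Binary: 11111111.11111110.00000000.00000000
Count leading 1s
Prefix: /15
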